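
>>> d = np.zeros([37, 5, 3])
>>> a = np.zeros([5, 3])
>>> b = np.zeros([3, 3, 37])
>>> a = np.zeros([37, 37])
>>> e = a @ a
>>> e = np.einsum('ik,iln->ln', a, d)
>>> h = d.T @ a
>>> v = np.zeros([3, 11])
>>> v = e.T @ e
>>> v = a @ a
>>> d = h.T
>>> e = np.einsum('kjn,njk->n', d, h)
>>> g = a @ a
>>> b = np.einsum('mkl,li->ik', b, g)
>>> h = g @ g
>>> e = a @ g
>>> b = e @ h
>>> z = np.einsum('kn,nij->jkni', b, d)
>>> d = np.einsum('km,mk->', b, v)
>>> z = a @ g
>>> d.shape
()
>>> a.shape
(37, 37)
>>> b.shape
(37, 37)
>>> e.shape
(37, 37)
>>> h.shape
(37, 37)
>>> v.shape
(37, 37)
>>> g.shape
(37, 37)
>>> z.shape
(37, 37)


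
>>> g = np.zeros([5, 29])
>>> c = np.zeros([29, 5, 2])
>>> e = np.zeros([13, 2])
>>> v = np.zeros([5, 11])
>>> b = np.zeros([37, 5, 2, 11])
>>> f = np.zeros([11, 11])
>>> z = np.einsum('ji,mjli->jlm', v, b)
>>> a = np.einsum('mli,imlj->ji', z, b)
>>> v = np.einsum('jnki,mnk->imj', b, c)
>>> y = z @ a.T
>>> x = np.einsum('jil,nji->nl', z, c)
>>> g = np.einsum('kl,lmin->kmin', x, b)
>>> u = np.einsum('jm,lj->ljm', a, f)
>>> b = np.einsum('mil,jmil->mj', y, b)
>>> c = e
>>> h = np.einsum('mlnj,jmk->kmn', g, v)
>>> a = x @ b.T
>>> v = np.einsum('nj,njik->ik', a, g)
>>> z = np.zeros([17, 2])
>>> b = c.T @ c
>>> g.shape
(29, 5, 2, 11)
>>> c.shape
(13, 2)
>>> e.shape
(13, 2)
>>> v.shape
(2, 11)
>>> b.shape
(2, 2)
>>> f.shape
(11, 11)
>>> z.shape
(17, 2)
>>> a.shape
(29, 5)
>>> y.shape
(5, 2, 11)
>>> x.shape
(29, 37)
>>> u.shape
(11, 11, 37)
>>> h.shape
(37, 29, 2)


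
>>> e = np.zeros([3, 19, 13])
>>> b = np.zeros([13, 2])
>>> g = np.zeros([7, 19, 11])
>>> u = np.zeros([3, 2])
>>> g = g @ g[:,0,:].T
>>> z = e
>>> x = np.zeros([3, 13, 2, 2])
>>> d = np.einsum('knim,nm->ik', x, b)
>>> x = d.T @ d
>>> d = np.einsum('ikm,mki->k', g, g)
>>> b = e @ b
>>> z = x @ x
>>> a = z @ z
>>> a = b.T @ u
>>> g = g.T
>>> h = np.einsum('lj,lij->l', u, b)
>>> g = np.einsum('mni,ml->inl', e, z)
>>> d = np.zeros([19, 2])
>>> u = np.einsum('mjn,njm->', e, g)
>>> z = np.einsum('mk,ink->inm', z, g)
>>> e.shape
(3, 19, 13)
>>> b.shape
(3, 19, 2)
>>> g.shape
(13, 19, 3)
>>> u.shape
()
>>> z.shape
(13, 19, 3)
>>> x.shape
(3, 3)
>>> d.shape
(19, 2)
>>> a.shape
(2, 19, 2)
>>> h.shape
(3,)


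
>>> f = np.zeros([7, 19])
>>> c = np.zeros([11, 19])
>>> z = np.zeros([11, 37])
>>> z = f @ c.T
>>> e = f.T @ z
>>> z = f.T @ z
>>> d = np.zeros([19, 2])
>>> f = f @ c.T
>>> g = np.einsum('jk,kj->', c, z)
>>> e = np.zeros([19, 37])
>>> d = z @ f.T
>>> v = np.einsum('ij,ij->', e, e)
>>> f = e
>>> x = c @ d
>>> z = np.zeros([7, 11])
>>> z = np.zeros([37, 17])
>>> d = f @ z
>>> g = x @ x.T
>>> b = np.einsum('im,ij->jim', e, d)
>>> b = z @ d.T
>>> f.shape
(19, 37)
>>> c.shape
(11, 19)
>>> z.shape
(37, 17)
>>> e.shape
(19, 37)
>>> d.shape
(19, 17)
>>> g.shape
(11, 11)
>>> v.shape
()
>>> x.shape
(11, 7)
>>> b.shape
(37, 19)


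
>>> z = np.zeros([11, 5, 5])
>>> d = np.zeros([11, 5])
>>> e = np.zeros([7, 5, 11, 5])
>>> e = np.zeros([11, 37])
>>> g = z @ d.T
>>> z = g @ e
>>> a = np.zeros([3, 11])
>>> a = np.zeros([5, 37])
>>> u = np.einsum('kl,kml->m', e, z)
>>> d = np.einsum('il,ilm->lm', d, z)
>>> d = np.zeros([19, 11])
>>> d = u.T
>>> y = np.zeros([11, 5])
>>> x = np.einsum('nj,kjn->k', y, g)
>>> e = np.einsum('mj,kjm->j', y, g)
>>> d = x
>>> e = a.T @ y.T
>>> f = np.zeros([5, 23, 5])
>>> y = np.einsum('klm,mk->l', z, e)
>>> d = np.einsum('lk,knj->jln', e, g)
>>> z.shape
(11, 5, 37)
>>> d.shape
(11, 37, 5)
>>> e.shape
(37, 11)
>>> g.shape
(11, 5, 11)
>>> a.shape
(5, 37)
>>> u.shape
(5,)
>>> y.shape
(5,)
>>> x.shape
(11,)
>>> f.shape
(5, 23, 5)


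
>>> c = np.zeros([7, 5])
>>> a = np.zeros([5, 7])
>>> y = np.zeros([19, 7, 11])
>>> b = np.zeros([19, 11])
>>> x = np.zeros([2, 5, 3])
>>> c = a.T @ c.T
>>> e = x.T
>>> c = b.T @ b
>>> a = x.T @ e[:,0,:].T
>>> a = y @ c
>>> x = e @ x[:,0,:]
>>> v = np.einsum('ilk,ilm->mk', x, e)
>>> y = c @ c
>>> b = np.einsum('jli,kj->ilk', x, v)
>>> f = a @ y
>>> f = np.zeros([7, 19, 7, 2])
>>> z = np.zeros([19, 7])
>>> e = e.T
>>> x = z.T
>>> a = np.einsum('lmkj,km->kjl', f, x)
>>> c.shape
(11, 11)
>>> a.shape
(7, 2, 7)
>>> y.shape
(11, 11)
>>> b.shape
(3, 5, 2)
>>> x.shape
(7, 19)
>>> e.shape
(2, 5, 3)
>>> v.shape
(2, 3)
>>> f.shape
(7, 19, 7, 2)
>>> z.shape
(19, 7)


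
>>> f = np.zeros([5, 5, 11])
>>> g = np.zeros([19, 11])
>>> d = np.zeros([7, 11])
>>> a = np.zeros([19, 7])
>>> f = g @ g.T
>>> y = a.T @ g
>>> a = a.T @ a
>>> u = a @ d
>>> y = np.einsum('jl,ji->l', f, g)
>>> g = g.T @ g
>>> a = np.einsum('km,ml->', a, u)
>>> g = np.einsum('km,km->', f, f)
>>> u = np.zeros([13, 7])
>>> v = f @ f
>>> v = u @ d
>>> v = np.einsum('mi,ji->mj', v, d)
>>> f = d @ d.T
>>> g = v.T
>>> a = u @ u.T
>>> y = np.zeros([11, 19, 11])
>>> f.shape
(7, 7)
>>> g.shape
(7, 13)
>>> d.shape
(7, 11)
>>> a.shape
(13, 13)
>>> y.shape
(11, 19, 11)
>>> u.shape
(13, 7)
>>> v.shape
(13, 7)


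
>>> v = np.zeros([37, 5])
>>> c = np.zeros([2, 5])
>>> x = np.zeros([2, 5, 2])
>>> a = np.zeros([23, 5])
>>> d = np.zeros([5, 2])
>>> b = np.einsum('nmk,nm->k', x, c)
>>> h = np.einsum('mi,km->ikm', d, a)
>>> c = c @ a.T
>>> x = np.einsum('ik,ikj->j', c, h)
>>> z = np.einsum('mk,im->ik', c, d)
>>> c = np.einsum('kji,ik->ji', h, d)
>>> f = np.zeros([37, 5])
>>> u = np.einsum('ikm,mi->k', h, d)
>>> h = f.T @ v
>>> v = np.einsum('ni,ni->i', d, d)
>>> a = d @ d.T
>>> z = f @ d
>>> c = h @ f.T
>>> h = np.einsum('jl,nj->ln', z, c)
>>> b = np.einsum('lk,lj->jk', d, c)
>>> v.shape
(2,)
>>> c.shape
(5, 37)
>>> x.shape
(5,)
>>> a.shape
(5, 5)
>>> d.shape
(5, 2)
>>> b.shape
(37, 2)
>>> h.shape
(2, 5)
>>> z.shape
(37, 2)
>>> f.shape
(37, 5)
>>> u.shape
(23,)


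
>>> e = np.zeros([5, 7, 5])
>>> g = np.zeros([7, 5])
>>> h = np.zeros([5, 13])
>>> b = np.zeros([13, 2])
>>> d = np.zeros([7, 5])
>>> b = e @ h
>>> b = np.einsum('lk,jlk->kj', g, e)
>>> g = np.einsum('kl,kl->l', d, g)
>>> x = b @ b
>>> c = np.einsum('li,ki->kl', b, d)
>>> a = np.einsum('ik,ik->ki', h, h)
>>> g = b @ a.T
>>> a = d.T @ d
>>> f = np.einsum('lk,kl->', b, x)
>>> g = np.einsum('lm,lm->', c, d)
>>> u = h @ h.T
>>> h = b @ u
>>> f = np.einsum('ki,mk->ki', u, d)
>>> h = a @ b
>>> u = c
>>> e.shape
(5, 7, 5)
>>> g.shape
()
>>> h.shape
(5, 5)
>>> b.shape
(5, 5)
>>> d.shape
(7, 5)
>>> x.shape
(5, 5)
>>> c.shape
(7, 5)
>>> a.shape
(5, 5)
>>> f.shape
(5, 5)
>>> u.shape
(7, 5)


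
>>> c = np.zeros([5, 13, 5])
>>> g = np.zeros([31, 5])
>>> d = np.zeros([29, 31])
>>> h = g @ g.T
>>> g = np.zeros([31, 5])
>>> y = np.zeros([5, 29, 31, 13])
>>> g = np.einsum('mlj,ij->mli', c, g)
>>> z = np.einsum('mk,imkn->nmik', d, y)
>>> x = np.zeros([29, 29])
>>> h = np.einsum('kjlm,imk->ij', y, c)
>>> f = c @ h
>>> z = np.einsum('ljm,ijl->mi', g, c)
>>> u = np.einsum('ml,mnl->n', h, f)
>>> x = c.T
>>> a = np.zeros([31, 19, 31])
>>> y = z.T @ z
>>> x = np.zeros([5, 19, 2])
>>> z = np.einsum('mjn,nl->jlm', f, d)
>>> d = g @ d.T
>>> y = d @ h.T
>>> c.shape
(5, 13, 5)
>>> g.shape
(5, 13, 31)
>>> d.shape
(5, 13, 29)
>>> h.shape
(5, 29)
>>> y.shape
(5, 13, 5)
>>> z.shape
(13, 31, 5)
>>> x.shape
(5, 19, 2)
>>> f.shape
(5, 13, 29)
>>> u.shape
(13,)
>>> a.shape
(31, 19, 31)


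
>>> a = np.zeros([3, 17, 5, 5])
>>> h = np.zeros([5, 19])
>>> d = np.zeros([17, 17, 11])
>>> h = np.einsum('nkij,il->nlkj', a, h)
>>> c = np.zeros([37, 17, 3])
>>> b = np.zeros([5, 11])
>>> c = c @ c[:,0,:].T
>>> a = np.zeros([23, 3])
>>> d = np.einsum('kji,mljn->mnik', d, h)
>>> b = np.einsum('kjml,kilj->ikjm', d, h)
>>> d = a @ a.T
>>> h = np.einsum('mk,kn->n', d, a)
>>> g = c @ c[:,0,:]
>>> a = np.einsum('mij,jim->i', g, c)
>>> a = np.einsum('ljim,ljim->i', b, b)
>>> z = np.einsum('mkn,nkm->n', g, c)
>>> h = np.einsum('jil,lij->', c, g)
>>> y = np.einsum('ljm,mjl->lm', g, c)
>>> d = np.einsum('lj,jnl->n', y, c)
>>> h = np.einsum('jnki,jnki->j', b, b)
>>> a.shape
(5,)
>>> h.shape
(19,)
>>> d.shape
(17,)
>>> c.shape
(37, 17, 37)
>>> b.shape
(19, 3, 5, 11)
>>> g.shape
(37, 17, 37)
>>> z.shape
(37,)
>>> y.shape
(37, 37)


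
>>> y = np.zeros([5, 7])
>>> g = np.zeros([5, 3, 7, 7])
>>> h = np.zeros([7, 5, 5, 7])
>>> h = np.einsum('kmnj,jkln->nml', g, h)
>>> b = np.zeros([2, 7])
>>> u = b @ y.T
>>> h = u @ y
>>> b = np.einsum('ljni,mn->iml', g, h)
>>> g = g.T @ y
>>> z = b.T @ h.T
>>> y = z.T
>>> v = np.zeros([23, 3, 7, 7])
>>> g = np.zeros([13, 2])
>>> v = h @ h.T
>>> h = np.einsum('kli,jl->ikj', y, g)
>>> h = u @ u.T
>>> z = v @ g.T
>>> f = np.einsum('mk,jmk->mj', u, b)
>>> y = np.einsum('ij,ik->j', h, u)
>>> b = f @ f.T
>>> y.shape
(2,)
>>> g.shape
(13, 2)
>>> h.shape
(2, 2)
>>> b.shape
(2, 2)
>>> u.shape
(2, 5)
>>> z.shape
(2, 13)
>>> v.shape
(2, 2)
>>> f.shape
(2, 7)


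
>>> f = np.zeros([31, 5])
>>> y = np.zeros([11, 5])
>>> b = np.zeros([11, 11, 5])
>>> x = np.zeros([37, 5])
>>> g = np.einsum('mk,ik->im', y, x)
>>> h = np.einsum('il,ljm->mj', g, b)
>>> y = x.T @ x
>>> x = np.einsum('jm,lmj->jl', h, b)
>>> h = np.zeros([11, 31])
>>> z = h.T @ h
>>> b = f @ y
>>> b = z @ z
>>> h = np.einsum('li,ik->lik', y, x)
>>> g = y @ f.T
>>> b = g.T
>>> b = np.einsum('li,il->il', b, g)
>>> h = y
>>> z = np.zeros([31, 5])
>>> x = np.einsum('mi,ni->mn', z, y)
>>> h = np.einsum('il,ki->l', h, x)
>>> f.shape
(31, 5)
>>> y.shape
(5, 5)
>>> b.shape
(5, 31)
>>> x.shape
(31, 5)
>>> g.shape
(5, 31)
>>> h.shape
(5,)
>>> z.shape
(31, 5)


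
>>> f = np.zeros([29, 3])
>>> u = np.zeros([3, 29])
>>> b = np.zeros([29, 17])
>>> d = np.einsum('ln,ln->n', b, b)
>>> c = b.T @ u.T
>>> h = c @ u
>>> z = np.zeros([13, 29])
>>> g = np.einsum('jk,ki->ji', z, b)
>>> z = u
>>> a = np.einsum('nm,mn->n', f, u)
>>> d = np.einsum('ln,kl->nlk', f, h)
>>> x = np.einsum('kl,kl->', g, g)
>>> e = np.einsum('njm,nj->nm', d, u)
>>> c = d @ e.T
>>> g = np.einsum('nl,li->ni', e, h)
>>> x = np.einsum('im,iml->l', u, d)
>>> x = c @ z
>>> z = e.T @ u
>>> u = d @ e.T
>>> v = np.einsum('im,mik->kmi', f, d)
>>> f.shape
(29, 3)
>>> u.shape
(3, 29, 3)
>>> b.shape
(29, 17)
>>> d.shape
(3, 29, 17)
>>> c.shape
(3, 29, 3)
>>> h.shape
(17, 29)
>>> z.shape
(17, 29)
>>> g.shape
(3, 29)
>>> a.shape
(29,)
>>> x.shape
(3, 29, 29)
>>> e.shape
(3, 17)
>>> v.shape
(17, 3, 29)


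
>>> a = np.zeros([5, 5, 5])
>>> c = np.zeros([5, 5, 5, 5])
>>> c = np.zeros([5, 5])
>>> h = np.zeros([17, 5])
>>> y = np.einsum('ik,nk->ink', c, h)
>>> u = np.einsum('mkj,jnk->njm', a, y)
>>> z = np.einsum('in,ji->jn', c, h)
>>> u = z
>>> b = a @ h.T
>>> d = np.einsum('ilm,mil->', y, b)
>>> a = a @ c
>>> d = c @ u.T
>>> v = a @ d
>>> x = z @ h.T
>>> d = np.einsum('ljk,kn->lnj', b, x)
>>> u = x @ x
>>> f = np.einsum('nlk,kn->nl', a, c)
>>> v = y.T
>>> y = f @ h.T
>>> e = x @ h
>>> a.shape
(5, 5, 5)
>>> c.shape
(5, 5)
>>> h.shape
(17, 5)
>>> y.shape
(5, 17)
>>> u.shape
(17, 17)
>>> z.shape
(17, 5)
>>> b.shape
(5, 5, 17)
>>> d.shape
(5, 17, 5)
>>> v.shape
(5, 17, 5)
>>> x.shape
(17, 17)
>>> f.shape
(5, 5)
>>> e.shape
(17, 5)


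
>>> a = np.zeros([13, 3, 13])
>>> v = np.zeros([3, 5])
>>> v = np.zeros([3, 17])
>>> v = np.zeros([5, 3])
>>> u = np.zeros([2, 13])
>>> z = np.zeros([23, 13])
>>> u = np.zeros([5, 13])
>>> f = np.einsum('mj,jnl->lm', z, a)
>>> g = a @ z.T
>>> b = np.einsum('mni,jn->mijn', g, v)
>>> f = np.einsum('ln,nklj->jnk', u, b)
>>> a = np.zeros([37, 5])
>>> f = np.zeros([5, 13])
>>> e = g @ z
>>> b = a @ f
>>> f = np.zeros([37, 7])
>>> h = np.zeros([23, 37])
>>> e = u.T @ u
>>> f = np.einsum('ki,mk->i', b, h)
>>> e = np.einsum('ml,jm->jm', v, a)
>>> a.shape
(37, 5)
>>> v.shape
(5, 3)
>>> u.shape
(5, 13)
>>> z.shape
(23, 13)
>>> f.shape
(13,)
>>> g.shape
(13, 3, 23)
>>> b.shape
(37, 13)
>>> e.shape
(37, 5)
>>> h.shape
(23, 37)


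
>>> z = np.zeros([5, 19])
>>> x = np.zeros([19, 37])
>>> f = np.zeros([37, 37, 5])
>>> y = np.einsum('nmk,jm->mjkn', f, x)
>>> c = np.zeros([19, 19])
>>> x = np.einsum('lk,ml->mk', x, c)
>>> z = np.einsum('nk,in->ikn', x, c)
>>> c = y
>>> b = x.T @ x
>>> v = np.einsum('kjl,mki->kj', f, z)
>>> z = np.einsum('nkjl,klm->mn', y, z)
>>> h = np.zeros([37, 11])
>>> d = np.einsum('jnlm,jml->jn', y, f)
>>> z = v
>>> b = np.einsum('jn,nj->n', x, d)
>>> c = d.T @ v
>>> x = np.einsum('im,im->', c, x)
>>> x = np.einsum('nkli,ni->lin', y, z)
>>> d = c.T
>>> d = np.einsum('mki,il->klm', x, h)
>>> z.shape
(37, 37)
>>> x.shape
(5, 37, 37)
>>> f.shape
(37, 37, 5)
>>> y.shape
(37, 19, 5, 37)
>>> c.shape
(19, 37)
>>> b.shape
(37,)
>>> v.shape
(37, 37)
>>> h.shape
(37, 11)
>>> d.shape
(37, 11, 5)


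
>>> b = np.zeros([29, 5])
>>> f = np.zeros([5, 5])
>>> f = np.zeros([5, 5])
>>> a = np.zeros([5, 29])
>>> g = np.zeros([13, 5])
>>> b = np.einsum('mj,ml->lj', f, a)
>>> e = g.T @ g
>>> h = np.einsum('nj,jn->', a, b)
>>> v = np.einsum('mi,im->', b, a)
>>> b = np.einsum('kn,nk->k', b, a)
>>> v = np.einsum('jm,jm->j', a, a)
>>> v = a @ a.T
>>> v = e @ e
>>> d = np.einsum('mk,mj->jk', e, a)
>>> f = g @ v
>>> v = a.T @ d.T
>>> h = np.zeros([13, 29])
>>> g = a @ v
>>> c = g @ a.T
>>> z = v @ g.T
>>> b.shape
(29,)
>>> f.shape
(13, 5)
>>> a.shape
(5, 29)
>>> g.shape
(5, 29)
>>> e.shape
(5, 5)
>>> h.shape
(13, 29)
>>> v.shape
(29, 29)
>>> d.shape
(29, 5)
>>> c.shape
(5, 5)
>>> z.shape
(29, 5)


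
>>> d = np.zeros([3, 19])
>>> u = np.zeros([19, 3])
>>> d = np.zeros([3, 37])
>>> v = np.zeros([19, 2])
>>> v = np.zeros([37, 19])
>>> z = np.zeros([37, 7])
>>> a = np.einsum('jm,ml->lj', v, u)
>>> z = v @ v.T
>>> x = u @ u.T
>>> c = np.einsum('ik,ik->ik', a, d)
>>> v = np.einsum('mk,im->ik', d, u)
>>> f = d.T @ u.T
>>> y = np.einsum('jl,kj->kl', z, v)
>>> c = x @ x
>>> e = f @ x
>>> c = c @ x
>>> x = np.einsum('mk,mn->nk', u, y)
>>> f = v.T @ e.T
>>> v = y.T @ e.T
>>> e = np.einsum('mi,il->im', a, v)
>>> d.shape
(3, 37)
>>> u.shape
(19, 3)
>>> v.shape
(37, 37)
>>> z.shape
(37, 37)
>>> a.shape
(3, 37)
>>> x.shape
(37, 3)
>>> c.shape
(19, 19)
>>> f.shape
(37, 37)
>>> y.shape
(19, 37)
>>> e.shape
(37, 3)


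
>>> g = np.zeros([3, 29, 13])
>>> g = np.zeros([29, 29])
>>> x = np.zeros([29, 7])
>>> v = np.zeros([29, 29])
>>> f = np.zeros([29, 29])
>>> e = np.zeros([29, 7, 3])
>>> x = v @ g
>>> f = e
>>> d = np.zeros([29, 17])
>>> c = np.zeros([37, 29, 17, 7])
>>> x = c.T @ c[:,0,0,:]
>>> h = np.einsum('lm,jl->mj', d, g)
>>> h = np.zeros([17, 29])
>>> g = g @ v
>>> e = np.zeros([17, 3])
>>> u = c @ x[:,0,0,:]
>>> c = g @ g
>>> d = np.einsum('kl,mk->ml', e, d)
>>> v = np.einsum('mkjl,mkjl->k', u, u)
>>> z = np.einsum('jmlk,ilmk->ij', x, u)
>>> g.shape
(29, 29)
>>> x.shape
(7, 17, 29, 7)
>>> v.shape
(29,)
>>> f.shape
(29, 7, 3)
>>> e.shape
(17, 3)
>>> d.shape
(29, 3)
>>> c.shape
(29, 29)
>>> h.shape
(17, 29)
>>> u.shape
(37, 29, 17, 7)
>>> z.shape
(37, 7)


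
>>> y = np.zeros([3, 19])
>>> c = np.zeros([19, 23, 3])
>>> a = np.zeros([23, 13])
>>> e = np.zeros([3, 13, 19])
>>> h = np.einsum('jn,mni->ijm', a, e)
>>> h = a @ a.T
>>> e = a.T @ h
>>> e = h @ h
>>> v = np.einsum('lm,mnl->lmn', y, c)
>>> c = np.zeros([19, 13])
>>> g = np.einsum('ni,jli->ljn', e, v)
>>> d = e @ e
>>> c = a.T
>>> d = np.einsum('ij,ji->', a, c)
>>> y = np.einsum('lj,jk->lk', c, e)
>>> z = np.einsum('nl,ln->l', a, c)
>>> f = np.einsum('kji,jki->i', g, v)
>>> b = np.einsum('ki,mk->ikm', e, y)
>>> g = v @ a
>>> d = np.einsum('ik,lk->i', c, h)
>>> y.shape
(13, 23)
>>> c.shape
(13, 23)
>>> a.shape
(23, 13)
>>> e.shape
(23, 23)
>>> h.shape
(23, 23)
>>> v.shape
(3, 19, 23)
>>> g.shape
(3, 19, 13)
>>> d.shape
(13,)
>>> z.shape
(13,)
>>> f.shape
(23,)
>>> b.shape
(23, 23, 13)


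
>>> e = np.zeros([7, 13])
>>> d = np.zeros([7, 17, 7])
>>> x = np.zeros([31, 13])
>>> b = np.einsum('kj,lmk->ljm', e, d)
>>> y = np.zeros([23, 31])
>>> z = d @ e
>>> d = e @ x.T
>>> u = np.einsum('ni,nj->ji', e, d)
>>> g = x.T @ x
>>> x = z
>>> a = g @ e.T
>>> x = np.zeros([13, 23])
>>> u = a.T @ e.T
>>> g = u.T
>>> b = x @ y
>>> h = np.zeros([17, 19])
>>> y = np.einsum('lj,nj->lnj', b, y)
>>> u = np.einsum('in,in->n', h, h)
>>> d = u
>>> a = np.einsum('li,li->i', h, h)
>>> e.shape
(7, 13)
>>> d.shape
(19,)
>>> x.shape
(13, 23)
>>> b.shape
(13, 31)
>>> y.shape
(13, 23, 31)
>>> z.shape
(7, 17, 13)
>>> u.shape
(19,)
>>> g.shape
(7, 7)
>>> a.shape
(19,)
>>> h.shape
(17, 19)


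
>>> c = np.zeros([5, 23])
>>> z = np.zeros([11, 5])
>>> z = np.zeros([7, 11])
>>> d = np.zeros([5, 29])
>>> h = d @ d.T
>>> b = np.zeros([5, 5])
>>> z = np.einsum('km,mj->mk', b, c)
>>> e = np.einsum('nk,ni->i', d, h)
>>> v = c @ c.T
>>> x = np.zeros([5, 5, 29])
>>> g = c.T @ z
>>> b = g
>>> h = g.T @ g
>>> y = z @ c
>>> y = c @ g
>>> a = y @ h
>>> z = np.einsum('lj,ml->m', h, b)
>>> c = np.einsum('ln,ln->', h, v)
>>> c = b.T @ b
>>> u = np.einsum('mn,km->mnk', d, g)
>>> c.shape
(5, 5)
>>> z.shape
(23,)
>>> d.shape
(5, 29)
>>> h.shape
(5, 5)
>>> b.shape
(23, 5)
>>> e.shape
(5,)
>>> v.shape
(5, 5)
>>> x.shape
(5, 5, 29)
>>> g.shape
(23, 5)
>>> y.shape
(5, 5)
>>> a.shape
(5, 5)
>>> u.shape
(5, 29, 23)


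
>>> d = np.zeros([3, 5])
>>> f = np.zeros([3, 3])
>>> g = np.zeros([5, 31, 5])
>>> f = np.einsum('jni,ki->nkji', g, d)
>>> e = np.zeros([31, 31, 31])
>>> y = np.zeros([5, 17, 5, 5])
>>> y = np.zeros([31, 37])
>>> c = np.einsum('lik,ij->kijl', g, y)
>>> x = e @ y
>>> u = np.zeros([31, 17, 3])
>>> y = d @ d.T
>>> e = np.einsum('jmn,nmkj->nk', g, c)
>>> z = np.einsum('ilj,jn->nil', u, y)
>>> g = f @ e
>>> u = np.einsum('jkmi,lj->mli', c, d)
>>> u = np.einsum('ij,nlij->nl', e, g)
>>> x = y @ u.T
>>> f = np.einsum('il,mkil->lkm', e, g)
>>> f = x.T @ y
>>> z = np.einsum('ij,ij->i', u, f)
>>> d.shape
(3, 5)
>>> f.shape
(31, 3)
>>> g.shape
(31, 3, 5, 37)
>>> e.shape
(5, 37)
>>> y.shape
(3, 3)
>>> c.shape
(5, 31, 37, 5)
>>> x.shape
(3, 31)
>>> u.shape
(31, 3)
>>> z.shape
(31,)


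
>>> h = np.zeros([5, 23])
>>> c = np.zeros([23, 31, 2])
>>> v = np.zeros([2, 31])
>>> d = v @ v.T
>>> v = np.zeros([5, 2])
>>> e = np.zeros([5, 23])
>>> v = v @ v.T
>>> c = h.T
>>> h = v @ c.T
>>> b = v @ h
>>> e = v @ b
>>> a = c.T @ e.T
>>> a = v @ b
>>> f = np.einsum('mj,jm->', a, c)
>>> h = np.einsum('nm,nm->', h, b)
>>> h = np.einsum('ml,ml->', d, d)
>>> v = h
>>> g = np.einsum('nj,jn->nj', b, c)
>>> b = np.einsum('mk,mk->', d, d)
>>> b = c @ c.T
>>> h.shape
()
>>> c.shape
(23, 5)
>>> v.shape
()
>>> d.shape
(2, 2)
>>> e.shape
(5, 23)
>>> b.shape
(23, 23)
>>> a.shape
(5, 23)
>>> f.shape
()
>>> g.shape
(5, 23)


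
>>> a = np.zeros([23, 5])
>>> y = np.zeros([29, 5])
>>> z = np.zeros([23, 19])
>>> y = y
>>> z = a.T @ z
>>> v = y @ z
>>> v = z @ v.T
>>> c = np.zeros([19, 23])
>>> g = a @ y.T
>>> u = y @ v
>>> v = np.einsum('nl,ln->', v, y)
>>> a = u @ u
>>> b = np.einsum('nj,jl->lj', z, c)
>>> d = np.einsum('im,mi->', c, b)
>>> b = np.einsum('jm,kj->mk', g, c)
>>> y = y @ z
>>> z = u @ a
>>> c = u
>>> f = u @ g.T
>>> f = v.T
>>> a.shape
(29, 29)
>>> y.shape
(29, 19)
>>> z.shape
(29, 29)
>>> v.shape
()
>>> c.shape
(29, 29)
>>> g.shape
(23, 29)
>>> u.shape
(29, 29)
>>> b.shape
(29, 19)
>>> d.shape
()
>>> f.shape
()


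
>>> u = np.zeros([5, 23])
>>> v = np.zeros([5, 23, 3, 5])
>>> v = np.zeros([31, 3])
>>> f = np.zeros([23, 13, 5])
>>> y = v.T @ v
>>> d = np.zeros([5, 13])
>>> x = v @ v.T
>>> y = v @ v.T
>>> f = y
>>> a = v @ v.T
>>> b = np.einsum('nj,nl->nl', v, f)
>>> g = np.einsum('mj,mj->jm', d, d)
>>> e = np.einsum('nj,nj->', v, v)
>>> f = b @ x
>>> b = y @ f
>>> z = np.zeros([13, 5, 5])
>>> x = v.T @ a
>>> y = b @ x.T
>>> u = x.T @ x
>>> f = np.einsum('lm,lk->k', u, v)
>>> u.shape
(31, 31)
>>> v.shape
(31, 3)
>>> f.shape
(3,)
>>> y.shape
(31, 3)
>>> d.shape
(5, 13)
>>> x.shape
(3, 31)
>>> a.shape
(31, 31)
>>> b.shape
(31, 31)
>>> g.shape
(13, 5)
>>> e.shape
()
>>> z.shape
(13, 5, 5)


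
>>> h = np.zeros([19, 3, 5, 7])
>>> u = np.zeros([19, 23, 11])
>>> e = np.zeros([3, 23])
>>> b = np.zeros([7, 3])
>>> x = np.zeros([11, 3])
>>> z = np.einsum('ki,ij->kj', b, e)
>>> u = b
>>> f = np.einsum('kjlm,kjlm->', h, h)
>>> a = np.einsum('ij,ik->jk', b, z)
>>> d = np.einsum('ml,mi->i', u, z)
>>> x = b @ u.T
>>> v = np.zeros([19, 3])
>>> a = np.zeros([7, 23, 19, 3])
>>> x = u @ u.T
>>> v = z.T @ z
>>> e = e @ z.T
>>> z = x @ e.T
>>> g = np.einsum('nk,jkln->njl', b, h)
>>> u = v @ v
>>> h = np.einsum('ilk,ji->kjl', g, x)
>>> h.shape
(5, 7, 19)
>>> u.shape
(23, 23)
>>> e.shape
(3, 7)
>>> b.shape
(7, 3)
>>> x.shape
(7, 7)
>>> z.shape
(7, 3)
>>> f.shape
()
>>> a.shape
(7, 23, 19, 3)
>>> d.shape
(23,)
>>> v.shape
(23, 23)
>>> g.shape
(7, 19, 5)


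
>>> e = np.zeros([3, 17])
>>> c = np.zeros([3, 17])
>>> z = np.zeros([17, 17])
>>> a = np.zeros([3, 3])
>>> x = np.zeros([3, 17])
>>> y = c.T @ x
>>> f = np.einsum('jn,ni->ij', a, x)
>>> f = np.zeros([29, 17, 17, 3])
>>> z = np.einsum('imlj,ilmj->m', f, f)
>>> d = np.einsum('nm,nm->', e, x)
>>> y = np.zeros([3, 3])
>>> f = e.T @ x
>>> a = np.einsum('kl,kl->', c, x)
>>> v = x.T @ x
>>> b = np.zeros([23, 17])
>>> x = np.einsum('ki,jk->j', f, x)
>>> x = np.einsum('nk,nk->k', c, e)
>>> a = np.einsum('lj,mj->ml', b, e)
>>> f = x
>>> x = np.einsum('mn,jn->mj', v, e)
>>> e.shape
(3, 17)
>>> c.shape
(3, 17)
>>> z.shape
(17,)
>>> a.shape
(3, 23)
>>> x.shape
(17, 3)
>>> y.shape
(3, 3)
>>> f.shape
(17,)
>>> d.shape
()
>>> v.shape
(17, 17)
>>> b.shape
(23, 17)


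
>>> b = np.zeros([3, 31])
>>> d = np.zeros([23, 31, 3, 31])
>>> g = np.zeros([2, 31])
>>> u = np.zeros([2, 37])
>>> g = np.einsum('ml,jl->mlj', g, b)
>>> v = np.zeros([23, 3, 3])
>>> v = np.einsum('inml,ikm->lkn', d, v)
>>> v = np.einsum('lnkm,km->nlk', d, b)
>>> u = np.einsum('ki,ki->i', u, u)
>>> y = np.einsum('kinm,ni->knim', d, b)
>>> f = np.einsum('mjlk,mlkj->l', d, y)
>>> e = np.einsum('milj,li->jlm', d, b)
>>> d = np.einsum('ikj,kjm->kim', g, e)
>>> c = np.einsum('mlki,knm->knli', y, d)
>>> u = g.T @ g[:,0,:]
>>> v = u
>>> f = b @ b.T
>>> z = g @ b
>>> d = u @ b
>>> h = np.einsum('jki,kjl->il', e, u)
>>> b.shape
(3, 31)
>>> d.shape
(3, 31, 31)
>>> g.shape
(2, 31, 3)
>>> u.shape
(3, 31, 3)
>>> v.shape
(3, 31, 3)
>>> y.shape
(23, 3, 31, 31)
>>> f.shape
(3, 3)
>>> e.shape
(31, 3, 23)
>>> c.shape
(31, 2, 3, 31)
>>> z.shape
(2, 31, 31)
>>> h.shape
(23, 3)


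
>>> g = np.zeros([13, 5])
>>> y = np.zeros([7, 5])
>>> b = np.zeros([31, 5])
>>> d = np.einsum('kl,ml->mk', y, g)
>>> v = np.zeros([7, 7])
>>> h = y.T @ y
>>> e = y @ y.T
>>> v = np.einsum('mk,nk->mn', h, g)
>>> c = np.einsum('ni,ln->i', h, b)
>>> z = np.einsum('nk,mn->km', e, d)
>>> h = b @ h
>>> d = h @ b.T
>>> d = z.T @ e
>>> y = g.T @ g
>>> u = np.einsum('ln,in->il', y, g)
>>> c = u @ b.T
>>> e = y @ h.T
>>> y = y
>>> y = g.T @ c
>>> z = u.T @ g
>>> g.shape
(13, 5)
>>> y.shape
(5, 31)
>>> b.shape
(31, 5)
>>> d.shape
(13, 7)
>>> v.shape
(5, 13)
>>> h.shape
(31, 5)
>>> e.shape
(5, 31)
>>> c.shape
(13, 31)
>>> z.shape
(5, 5)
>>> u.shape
(13, 5)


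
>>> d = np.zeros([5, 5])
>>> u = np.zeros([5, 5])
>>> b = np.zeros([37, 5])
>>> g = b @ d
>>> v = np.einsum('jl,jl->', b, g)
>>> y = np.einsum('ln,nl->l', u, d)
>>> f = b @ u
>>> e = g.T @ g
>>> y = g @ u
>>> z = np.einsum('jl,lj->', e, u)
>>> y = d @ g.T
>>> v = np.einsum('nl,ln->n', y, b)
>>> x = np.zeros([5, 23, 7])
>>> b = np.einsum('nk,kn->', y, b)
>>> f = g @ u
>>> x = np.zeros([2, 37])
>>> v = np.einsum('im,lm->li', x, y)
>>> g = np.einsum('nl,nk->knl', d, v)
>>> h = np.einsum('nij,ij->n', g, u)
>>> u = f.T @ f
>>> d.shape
(5, 5)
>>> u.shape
(5, 5)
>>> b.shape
()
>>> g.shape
(2, 5, 5)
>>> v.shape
(5, 2)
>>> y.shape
(5, 37)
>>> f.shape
(37, 5)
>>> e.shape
(5, 5)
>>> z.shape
()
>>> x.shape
(2, 37)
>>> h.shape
(2,)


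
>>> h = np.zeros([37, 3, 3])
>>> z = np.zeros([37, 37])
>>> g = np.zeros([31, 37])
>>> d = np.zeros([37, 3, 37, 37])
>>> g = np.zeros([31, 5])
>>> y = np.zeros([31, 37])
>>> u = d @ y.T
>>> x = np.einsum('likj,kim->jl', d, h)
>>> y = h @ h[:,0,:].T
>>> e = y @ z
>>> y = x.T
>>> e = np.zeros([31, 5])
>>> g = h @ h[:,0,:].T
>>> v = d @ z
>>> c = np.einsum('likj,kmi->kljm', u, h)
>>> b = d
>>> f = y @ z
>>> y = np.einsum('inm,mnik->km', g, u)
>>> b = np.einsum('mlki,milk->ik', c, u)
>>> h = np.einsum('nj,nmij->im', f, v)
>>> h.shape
(37, 3)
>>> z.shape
(37, 37)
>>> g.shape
(37, 3, 37)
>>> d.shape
(37, 3, 37, 37)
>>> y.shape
(31, 37)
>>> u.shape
(37, 3, 37, 31)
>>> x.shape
(37, 37)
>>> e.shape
(31, 5)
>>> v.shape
(37, 3, 37, 37)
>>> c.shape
(37, 37, 31, 3)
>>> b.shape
(3, 31)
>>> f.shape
(37, 37)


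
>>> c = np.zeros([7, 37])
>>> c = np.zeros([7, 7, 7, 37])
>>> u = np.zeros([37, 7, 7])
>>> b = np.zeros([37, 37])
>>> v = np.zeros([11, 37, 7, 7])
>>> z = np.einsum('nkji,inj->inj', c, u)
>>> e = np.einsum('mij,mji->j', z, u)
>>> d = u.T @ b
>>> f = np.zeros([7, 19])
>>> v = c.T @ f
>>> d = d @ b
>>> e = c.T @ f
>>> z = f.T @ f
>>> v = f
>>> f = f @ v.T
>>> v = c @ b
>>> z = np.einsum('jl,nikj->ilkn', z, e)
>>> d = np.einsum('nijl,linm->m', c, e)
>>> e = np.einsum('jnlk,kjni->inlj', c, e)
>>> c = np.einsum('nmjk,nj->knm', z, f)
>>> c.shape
(37, 7, 19)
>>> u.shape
(37, 7, 7)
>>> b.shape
(37, 37)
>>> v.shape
(7, 7, 7, 37)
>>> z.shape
(7, 19, 7, 37)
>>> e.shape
(19, 7, 7, 7)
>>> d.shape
(19,)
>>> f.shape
(7, 7)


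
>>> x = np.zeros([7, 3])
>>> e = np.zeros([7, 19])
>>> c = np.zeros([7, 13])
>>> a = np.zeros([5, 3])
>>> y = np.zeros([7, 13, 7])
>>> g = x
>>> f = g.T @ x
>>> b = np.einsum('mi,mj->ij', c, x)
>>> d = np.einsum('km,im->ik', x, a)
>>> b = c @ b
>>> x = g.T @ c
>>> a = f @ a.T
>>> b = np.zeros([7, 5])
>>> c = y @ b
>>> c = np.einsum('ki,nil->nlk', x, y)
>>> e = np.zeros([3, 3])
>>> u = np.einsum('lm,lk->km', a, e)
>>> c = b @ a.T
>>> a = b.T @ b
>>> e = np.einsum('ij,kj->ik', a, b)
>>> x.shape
(3, 13)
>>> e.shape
(5, 7)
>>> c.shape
(7, 3)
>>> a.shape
(5, 5)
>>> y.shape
(7, 13, 7)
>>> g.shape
(7, 3)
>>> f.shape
(3, 3)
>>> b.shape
(7, 5)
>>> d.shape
(5, 7)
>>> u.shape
(3, 5)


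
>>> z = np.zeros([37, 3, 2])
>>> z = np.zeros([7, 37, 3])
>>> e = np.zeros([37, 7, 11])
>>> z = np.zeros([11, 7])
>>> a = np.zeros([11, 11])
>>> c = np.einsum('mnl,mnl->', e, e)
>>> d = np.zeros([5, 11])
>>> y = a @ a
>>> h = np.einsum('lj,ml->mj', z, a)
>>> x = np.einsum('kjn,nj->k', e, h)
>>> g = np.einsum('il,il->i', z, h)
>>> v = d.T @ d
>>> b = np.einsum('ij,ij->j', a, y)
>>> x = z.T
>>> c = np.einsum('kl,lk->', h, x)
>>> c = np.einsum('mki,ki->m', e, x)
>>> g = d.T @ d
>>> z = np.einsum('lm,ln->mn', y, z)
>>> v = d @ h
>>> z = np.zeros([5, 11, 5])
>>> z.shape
(5, 11, 5)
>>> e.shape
(37, 7, 11)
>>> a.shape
(11, 11)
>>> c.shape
(37,)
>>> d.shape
(5, 11)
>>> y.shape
(11, 11)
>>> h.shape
(11, 7)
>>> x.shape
(7, 11)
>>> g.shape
(11, 11)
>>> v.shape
(5, 7)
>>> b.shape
(11,)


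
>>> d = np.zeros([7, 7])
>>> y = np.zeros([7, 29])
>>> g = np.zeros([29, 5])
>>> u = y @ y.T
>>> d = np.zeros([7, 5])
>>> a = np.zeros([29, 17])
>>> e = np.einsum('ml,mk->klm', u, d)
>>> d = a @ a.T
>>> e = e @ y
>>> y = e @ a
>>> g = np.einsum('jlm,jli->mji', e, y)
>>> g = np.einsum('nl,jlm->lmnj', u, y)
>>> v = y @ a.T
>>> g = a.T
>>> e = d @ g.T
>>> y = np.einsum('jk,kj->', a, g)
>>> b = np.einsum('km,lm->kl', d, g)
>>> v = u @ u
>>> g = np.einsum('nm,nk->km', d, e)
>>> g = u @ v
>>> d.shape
(29, 29)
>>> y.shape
()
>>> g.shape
(7, 7)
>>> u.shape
(7, 7)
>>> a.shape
(29, 17)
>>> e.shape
(29, 17)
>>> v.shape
(7, 7)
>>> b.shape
(29, 17)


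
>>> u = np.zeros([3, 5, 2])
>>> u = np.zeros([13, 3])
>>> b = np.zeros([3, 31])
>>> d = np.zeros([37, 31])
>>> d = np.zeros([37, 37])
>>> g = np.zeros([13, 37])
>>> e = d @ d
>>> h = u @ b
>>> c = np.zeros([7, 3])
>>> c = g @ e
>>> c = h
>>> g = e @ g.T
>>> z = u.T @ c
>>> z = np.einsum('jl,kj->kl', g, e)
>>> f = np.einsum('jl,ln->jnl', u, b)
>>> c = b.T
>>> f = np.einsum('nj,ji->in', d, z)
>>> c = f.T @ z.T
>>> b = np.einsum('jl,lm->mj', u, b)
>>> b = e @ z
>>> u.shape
(13, 3)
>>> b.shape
(37, 13)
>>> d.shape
(37, 37)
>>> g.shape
(37, 13)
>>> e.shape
(37, 37)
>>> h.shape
(13, 31)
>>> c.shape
(37, 37)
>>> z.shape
(37, 13)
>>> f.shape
(13, 37)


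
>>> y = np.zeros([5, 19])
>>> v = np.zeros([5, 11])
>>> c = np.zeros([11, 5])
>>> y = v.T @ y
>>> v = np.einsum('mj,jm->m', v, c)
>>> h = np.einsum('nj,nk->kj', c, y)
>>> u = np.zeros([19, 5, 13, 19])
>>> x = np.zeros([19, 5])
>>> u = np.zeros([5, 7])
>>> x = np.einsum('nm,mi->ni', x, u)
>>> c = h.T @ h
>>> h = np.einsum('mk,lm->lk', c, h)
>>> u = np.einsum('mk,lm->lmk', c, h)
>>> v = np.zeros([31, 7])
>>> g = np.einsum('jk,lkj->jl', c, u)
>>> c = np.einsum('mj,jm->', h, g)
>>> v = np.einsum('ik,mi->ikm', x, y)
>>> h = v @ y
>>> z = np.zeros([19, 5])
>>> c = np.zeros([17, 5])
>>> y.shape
(11, 19)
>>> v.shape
(19, 7, 11)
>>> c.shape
(17, 5)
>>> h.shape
(19, 7, 19)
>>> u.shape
(19, 5, 5)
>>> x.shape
(19, 7)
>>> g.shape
(5, 19)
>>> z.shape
(19, 5)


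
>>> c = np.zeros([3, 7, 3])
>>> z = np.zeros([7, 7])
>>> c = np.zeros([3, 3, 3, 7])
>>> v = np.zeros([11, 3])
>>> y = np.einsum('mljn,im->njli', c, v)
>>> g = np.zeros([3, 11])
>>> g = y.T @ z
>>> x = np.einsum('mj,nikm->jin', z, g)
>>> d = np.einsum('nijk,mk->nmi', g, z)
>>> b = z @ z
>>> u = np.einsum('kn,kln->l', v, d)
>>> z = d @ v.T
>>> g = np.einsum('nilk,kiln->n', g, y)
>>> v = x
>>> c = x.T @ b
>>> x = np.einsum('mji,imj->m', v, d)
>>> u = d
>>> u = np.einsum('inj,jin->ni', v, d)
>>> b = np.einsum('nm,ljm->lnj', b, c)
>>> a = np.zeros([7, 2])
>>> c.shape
(11, 3, 7)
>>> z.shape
(11, 7, 11)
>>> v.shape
(7, 3, 11)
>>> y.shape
(7, 3, 3, 11)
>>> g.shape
(11,)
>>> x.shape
(7,)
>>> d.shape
(11, 7, 3)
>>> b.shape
(11, 7, 3)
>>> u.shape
(3, 7)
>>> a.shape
(7, 2)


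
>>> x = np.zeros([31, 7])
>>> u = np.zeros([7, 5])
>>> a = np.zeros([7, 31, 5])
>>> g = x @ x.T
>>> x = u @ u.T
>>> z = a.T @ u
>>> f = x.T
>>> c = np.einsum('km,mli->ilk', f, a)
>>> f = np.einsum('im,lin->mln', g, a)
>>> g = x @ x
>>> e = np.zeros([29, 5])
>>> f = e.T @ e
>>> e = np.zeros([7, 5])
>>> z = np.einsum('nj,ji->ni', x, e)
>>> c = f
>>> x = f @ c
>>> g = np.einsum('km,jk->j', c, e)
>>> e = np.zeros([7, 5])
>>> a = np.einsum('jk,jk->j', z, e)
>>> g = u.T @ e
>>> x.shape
(5, 5)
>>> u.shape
(7, 5)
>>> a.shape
(7,)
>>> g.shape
(5, 5)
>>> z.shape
(7, 5)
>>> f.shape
(5, 5)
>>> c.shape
(5, 5)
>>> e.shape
(7, 5)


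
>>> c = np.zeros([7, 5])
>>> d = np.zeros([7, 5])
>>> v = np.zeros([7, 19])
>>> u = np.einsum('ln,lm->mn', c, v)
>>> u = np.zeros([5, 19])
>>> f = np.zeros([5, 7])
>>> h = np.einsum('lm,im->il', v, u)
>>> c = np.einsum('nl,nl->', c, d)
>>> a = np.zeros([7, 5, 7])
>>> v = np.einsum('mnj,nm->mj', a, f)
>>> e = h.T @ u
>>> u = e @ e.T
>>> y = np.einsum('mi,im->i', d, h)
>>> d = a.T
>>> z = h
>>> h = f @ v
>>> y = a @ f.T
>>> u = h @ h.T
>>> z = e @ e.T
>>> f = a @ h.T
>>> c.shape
()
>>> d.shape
(7, 5, 7)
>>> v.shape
(7, 7)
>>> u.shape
(5, 5)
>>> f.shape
(7, 5, 5)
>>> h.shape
(5, 7)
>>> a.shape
(7, 5, 7)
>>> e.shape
(7, 19)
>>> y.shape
(7, 5, 5)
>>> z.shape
(7, 7)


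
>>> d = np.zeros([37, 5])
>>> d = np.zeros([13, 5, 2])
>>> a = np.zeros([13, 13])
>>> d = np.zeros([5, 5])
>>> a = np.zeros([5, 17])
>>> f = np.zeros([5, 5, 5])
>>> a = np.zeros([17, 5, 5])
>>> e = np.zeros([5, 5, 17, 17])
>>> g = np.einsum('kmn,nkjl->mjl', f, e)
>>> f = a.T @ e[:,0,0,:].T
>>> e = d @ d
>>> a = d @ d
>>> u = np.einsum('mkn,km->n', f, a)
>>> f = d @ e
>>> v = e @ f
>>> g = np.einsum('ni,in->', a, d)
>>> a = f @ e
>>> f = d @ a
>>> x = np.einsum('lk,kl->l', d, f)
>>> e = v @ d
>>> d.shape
(5, 5)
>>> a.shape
(5, 5)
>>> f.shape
(5, 5)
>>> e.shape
(5, 5)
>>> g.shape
()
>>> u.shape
(5,)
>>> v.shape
(5, 5)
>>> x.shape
(5,)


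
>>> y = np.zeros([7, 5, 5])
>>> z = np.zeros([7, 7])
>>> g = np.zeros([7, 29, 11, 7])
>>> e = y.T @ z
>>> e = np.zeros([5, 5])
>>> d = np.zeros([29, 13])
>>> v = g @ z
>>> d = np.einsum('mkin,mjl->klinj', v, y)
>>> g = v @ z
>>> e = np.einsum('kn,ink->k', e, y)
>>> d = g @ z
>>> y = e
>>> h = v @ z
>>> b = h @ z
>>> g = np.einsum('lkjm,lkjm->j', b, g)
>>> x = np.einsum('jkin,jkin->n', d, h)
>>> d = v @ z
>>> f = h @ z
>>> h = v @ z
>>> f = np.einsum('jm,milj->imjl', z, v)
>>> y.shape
(5,)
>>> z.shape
(7, 7)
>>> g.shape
(11,)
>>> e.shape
(5,)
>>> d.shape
(7, 29, 11, 7)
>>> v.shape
(7, 29, 11, 7)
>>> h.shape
(7, 29, 11, 7)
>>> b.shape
(7, 29, 11, 7)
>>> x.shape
(7,)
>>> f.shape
(29, 7, 7, 11)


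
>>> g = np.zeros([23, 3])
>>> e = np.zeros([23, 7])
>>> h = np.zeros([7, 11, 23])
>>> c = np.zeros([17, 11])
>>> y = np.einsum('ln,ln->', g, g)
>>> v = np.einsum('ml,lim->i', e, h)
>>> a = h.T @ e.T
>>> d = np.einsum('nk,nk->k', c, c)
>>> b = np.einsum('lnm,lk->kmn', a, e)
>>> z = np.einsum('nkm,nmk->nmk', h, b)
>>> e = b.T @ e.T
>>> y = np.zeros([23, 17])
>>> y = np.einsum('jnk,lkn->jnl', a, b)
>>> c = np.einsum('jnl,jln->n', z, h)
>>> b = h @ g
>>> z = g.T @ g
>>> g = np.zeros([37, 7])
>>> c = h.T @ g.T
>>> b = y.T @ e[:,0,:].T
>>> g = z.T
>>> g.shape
(3, 3)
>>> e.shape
(11, 23, 23)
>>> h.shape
(7, 11, 23)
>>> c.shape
(23, 11, 37)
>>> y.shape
(23, 11, 7)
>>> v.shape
(11,)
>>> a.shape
(23, 11, 23)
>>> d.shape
(11,)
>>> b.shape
(7, 11, 11)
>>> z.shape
(3, 3)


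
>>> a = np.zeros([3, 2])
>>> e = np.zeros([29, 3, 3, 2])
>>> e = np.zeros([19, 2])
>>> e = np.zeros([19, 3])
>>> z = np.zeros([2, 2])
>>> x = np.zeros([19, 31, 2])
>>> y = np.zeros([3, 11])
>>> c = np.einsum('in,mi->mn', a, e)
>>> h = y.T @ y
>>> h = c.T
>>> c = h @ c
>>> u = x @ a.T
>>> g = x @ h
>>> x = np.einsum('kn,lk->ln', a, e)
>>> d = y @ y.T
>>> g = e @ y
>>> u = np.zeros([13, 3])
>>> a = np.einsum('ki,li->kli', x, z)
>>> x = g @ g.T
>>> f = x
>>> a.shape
(19, 2, 2)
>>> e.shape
(19, 3)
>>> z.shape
(2, 2)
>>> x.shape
(19, 19)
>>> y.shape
(3, 11)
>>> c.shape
(2, 2)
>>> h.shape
(2, 19)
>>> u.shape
(13, 3)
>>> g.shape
(19, 11)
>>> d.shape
(3, 3)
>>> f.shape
(19, 19)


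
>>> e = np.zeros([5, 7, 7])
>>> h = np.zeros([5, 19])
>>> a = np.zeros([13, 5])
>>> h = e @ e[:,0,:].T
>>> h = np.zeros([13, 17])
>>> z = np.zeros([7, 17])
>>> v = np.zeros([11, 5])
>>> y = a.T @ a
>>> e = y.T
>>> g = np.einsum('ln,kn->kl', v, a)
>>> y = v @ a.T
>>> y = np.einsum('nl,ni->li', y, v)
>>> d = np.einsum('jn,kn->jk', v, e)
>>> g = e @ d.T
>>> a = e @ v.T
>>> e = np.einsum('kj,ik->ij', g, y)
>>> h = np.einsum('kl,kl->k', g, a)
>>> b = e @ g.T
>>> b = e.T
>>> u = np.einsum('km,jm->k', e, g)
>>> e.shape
(13, 11)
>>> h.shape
(5,)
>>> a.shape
(5, 11)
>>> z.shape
(7, 17)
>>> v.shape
(11, 5)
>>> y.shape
(13, 5)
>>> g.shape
(5, 11)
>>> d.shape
(11, 5)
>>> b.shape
(11, 13)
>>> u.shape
(13,)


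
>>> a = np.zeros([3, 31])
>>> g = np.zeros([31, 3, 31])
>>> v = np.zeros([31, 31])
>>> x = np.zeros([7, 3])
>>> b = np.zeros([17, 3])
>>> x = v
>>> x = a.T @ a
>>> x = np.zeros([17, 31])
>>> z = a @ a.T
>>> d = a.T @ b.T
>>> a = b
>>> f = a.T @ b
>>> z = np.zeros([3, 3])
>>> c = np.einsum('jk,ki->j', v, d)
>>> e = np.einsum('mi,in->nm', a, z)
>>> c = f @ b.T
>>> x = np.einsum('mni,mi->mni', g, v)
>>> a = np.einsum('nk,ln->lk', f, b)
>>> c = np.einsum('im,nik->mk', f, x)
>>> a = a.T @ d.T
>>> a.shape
(3, 31)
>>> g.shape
(31, 3, 31)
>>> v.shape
(31, 31)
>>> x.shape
(31, 3, 31)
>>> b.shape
(17, 3)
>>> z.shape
(3, 3)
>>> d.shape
(31, 17)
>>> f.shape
(3, 3)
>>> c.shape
(3, 31)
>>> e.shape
(3, 17)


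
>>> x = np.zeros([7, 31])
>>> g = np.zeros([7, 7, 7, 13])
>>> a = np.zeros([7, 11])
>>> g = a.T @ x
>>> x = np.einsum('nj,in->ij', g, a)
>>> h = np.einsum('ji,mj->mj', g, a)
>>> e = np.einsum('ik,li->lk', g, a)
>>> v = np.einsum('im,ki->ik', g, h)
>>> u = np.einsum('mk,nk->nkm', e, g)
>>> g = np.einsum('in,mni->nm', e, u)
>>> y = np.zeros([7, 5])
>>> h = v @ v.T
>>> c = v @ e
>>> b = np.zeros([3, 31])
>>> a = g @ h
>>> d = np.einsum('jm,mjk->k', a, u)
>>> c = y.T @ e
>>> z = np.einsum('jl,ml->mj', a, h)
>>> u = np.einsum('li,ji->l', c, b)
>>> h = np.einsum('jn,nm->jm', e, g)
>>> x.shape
(7, 31)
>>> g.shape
(31, 11)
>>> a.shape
(31, 11)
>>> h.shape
(7, 11)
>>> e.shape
(7, 31)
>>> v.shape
(11, 7)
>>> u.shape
(5,)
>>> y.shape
(7, 5)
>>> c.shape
(5, 31)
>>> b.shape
(3, 31)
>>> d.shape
(7,)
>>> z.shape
(11, 31)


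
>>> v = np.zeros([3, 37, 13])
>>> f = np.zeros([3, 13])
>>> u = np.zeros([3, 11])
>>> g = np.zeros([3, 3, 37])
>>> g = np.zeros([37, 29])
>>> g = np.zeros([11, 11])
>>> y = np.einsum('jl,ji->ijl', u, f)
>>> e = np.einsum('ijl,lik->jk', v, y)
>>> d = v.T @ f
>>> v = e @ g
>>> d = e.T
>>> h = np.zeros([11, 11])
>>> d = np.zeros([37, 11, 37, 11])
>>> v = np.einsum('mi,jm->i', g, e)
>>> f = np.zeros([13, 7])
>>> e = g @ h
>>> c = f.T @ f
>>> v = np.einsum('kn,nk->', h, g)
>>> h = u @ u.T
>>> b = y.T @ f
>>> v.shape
()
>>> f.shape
(13, 7)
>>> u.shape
(3, 11)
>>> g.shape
(11, 11)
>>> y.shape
(13, 3, 11)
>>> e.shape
(11, 11)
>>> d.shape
(37, 11, 37, 11)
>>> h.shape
(3, 3)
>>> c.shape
(7, 7)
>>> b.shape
(11, 3, 7)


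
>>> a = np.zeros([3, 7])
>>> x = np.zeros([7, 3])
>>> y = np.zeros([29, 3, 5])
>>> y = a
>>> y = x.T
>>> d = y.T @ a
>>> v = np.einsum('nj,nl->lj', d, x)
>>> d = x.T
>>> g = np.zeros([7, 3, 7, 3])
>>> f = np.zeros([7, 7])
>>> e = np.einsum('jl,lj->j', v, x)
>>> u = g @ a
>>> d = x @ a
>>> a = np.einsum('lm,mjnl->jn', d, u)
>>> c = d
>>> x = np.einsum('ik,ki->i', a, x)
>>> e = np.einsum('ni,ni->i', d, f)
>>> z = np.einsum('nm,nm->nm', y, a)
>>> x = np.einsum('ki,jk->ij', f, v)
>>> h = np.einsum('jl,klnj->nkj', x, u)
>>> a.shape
(3, 7)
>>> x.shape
(7, 3)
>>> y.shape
(3, 7)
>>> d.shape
(7, 7)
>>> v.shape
(3, 7)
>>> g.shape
(7, 3, 7, 3)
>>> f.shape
(7, 7)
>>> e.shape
(7,)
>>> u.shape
(7, 3, 7, 7)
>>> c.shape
(7, 7)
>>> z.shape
(3, 7)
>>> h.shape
(7, 7, 7)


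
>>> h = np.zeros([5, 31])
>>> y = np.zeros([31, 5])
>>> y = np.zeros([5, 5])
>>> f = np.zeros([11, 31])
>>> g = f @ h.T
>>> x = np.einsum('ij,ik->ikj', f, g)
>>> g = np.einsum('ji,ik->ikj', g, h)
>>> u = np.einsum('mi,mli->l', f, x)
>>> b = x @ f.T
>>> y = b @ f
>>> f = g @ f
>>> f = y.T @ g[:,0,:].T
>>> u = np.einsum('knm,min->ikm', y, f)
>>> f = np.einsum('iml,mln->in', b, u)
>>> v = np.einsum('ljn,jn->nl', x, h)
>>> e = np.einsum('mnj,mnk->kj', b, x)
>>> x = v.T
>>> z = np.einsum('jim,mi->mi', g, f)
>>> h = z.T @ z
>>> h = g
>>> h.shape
(5, 31, 11)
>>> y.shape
(11, 5, 31)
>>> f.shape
(11, 31)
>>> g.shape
(5, 31, 11)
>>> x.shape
(11, 31)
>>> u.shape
(5, 11, 31)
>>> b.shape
(11, 5, 11)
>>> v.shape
(31, 11)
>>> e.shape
(31, 11)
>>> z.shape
(11, 31)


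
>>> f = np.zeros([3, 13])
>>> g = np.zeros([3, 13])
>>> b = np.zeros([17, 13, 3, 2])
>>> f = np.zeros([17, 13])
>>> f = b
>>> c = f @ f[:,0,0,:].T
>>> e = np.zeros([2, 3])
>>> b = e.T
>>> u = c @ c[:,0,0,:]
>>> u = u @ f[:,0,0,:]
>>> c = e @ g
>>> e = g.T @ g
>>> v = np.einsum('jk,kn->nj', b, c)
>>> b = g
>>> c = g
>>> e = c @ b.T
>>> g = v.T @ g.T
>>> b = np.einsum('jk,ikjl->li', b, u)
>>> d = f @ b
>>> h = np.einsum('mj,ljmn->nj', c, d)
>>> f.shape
(17, 13, 3, 2)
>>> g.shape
(3, 3)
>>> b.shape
(2, 17)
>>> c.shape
(3, 13)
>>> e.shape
(3, 3)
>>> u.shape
(17, 13, 3, 2)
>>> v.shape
(13, 3)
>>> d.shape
(17, 13, 3, 17)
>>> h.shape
(17, 13)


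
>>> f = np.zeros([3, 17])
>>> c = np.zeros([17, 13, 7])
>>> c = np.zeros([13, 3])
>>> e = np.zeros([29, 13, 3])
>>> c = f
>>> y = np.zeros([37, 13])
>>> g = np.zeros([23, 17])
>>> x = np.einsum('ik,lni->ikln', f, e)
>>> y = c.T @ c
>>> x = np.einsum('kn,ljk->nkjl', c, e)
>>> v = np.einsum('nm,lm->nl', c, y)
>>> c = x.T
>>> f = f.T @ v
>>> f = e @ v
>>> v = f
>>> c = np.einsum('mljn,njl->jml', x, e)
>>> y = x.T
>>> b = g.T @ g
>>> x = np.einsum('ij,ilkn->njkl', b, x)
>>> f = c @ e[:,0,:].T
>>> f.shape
(13, 17, 29)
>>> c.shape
(13, 17, 3)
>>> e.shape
(29, 13, 3)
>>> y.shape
(29, 13, 3, 17)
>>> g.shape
(23, 17)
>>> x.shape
(29, 17, 13, 3)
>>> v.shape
(29, 13, 17)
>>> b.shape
(17, 17)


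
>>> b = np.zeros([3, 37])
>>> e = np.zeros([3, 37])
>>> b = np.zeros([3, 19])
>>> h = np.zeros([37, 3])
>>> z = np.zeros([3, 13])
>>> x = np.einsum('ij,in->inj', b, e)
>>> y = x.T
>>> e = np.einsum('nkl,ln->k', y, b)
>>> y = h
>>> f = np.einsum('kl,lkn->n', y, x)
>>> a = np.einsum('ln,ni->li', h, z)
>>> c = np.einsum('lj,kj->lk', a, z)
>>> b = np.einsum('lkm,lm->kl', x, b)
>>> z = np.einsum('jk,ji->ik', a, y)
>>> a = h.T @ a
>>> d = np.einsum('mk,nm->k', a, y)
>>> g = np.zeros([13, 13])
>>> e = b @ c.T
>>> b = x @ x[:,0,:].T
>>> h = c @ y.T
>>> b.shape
(3, 37, 3)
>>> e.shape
(37, 37)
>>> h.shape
(37, 37)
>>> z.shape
(3, 13)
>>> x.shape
(3, 37, 19)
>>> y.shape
(37, 3)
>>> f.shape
(19,)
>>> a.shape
(3, 13)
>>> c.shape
(37, 3)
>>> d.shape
(13,)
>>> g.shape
(13, 13)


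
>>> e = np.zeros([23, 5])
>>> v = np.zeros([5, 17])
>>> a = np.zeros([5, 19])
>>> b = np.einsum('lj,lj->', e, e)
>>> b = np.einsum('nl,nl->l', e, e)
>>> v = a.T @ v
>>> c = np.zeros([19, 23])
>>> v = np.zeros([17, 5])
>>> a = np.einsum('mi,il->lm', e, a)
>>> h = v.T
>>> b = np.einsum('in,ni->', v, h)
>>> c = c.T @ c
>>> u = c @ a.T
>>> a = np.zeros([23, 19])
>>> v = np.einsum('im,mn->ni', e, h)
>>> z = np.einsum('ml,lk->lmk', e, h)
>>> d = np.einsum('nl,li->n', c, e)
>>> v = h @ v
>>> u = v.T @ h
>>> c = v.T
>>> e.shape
(23, 5)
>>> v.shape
(5, 23)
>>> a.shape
(23, 19)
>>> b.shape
()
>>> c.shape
(23, 5)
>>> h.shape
(5, 17)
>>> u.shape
(23, 17)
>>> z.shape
(5, 23, 17)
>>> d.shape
(23,)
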